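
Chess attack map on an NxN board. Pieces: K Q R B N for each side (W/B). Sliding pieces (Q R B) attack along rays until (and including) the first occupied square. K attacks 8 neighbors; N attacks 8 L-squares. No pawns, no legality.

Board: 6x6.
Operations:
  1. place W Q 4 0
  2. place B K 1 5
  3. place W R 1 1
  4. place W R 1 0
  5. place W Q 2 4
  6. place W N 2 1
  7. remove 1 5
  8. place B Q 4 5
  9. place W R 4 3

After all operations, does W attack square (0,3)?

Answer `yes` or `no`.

Op 1: place WQ@(4,0)
Op 2: place BK@(1,5)
Op 3: place WR@(1,1)
Op 4: place WR@(1,0)
Op 5: place WQ@(2,4)
Op 6: place WN@(2,1)
Op 7: remove (1,5)
Op 8: place BQ@(4,5)
Op 9: place WR@(4,3)
Per-piece attacks for W:
  WR@(1,0): attacks (1,1) (2,0) (3,0) (4,0) (0,0) [ray(0,1) blocked at (1,1); ray(1,0) blocked at (4,0)]
  WR@(1,1): attacks (1,2) (1,3) (1,4) (1,5) (1,0) (2,1) (0,1) [ray(0,-1) blocked at (1,0); ray(1,0) blocked at (2,1)]
  WN@(2,1): attacks (3,3) (4,2) (1,3) (0,2) (4,0) (0,0)
  WQ@(2,4): attacks (2,5) (2,3) (2,2) (2,1) (3,4) (4,4) (5,4) (1,4) (0,4) (3,5) (3,3) (4,2) (5,1) (1,5) (1,3) (0,2) [ray(0,-1) blocked at (2,1)]
  WQ@(4,0): attacks (4,1) (4,2) (4,3) (5,0) (3,0) (2,0) (1,0) (5,1) (3,1) (2,2) (1,3) (0,4) [ray(0,1) blocked at (4,3); ray(-1,0) blocked at (1,0)]
  WR@(4,3): attacks (4,4) (4,5) (4,2) (4,1) (4,0) (5,3) (3,3) (2,3) (1,3) (0,3) [ray(0,1) blocked at (4,5); ray(0,-1) blocked at (4,0)]
W attacks (0,3): yes

Answer: yes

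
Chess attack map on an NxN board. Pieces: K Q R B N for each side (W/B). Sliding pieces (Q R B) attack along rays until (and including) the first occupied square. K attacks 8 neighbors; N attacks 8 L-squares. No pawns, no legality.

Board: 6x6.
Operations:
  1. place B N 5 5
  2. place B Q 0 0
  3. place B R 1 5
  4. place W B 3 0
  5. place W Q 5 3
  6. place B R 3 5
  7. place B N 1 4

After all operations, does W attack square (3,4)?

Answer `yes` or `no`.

Answer: no

Derivation:
Op 1: place BN@(5,5)
Op 2: place BQ@(0,0)
Op 3: place BR@(1,5)
Op 4: place WB@(3,0)
Op 5: place WQ@(5,3)
Op 6: place BR@(3,5)
Op 7: place BN@(1,4)
Per-piece attacks for W:
  WB@(3,0): attacks (4,1) (5,2) (2,1) (1,2) (0,3)
  WQ@(5,3): attacks (5,4) (5,5) (5,2) (5,1) (5,0) (4,3) (3,3) (2,3) (1,3) (0,3) (4,4) (3,5) (4,2) (3,1) (2,0) [ray(0,1) blocked at (5,5); ray(-1,1) blocked at (3,5)]
W attacks (3,4): no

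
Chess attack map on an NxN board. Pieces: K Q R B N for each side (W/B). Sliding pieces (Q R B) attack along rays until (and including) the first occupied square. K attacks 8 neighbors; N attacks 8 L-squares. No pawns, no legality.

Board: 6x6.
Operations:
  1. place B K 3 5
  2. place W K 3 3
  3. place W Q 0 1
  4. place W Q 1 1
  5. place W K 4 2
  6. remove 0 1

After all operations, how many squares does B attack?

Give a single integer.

Op 1: place BK@(3,5)
Op 2: place WK@(3,3)
Op 3: place WQ@(0,1)
Op 4: place WQ@(1,1)
Op 5: place WK@(4,2)
Op 6: remove (0,1)
Per-piece attacks for B:
  BK@(3,5): attacks (3,4) (4,5) (2,5) (4,4) (2,4)
Union (5 distinct): (2,4) (2,5) (3,4) (4,4) (4,5)

Answer: 5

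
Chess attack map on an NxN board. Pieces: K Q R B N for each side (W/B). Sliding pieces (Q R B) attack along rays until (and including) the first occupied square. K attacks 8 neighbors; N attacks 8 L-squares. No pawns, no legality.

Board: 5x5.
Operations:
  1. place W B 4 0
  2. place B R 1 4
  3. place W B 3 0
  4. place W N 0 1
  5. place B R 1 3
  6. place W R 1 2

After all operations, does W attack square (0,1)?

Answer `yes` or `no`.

Op 1: place WB@(4,0)
Op 2: place BR@(1,4)
Op 3: place WB@(3,0)
Op 4: place WN@(0,1)
Op 5: place BR@(1,3)
Op 6: place WR@(1,2)
Per-piece attacks for W:
  WN@(0,1): attacks (1,3) (2,2) (2,0)
  WR@(1,2): attacks (1,3) (1,1) (1,0) (2,2) (3,2) (4,2) (0,2) [ray(0,1) blocked at (1,3)]
  WB@(3,0): attacks (4,1) (2,1) (1,2) [ray(-1,1) blocked at (1,2)]
  WB@(4,0): attacks (3,1) (2,2) (1,3) [ray(-1,1) blocked at (1,3)]
W attacks (0,1): no

Answer: no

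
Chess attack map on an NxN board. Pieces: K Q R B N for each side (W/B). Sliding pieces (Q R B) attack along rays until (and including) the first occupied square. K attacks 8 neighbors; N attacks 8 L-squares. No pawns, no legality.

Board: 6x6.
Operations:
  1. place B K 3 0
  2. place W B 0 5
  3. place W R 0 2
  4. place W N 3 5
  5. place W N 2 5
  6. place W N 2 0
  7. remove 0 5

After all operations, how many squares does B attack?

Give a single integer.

Op 1: place BK@(3,0)
Op 2: place WB@(0,5)
Op 3: place WR@(0,2)
Op 4: place WN@(3,5)
Op 5: place WN@(2,5)
Op 6: place WN@(2,0)
Op 7: remove (0,5)
Per-piece attacks for B:
  BK@(3,0): attacks (3,1) (4,0) (2,0) (4,1) (2,1)
Union (5 distinct): (2,0) (2,1) (3,1) (4,0) (4,1)

Answer: 5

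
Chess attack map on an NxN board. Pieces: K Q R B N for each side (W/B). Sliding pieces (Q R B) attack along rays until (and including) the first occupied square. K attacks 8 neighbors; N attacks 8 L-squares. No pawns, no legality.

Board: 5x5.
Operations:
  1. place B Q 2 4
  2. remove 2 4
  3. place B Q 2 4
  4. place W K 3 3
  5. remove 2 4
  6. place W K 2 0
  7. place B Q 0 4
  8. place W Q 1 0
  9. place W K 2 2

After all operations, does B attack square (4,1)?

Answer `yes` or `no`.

Op 1: place BQ@(2,4)
Op 2: remove (2,4)
Op 3: place BQ@(2,4)
Op 4: place WK@(3,3)
Op 5: remove (2,4)
Op 6: place WK@(2,0)
Op 7: place BQ@(0,4)
Op 8: place WQ@(1,0)
Op 9: place WK@(2,2)
Per-piece attacks for B:
  BQ@(0,4): attacks (0,3) (0,2) (0,1) (0,0) (1,4) (2,4) (3,4) (4,4) (1,3) (2,2) [ray(1,-1) blocked at (2,2)]
B attacks (4,1): no

Answer: no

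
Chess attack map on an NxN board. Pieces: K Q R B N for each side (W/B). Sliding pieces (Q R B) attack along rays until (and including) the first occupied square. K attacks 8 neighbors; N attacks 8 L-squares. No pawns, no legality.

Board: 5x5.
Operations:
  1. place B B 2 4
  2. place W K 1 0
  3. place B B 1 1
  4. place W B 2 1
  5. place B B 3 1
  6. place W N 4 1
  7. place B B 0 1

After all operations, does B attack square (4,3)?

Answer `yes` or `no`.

Answer: no

Derivation:
Op 1: place BB@(2,4)
Op 2: place WK@(1,0)
Op 3: place BB@(1,1)
Op 4: place WB@(2,1)
Op 5: place BB@(3,1)
Op 6: place WN@(4,1)
Op 7: place BB@(0,1)
Per-piece attacks for B:
  BB@(0,1): attacks (1,2) (2,3) (3,4) (1,0) [ray(1,-1) blocked at (1,0)]
  BB@(1,1): attacks (2,2) (3,3) (4,4) (2,0) (0,2) (0,0)
  BB@(2,4): attacks (3,3) (4,2) (1,3) (0,2)
  BB@(3,1): attacks (4,2) (4,0) (2,2) (1,3) (0,4) (2,0)
B attacks (4,3): no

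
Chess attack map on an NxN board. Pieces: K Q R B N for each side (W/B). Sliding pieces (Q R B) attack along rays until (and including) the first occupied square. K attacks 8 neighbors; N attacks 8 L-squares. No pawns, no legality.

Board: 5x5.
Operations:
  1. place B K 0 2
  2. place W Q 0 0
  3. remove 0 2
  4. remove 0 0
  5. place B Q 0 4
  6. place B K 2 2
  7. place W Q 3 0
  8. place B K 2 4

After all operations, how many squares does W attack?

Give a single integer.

Answer: 12

Derivation:
Op 1: place BK@(0,2)
Op 2: place WQ@(0,0)
Op 3: remove (0,2)
Op 4: remove (0,0)
Op 5: place BQ@(0,4)
Op 6: place BK@(2,2)
Op 7: place WQ@(3,0)
Op 8: place BK@(2,4)
Per-piece attacks for W:
  WQ@(3,0): attacks (3,1) (3,2) (3,3) (3,4) (4,0) (2,0) (1,0) (0,0) (4,1) (2,1) (1,2) (0,3)
Union (12 distinct): (0,0) (0,3) (1,0) (1,2) (2,0) (2,1) (3,1) (3,2) (3,3) (3,4) (4,0) (4,1)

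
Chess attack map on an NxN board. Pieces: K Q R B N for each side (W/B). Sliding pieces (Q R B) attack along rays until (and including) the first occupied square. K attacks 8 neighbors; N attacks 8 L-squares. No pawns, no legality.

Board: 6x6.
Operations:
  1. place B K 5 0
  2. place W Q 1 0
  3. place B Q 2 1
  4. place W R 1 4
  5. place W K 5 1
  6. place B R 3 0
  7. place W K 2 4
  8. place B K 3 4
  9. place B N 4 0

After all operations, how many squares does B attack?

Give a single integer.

Answer: 25

Derivation:
Op 1: place BK@(5,0)
Op 2: place WQ@(1,0)
Op 3: place BQ@(2,1)
Op 4: place WR@(1,4)
Op 5: place WK@(5,1)
Op 6: place BR@(3,0)
Op 7: place WK@(2,4)
Op 8: place BK@(3,4)
Op 9: place BN@(4,0)
Per-piece attacks for B:
  BQ@(2,1): attacks (2,2) (2,3) (2,4) (2,0) (3,1) (4,1) (5,1) (1,1) (0,1) (3,2) (4,3) (5,4) (3,0) (1,2) (0,3) (1,0) [ray(0,1) blocked at (2,4); ray(1,0) blocked at (5,1); ray(1,-1) blocked at (3,0); ray(-1,-1) blocked at (1,0)]
  BR@(3,0): attacks (3,1) (3,2) (3,3) (3,4) (4,0) (2,0) (1,0) [ray(0,1) blocked at (3,4); ray(1,0) blocked at (4,0); ray(-1,0) blocked at (1,0)]
  BK@(3,4): attacks (3,5) (3,3) (4,4) (2,4) (4,5) (4,3) (2,5) (2,3)
  BN@(4,0): attacks (5,2) (3,2) (2,1)
  BK@(5,0): attacks (5,1) (4,0) (4,1)
Union (25 distinct): (0,1) (0,3) (1,0) (1,1) (1,2) (2,0) (2,1) (2,2) (2,3) (2,4) (2,5) (3,0) (3,1) (3,2) (3,3) (3,4) (3,5) (4,0) (4,1) (4,3) (4,4) (4,5) (5,1) (5,2) (5,4)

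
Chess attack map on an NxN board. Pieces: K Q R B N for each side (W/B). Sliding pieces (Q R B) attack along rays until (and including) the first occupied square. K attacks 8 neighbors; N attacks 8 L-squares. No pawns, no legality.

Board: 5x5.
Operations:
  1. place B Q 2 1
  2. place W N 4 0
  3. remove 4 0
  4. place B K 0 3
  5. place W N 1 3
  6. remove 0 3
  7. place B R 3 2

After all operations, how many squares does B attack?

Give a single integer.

Op 1: place BQ@(2,1)
Op 2: place WN@(4,0)
Op 3: remove (4,0)
Op 4: place BK@(0,3)
Op 5: place WN@(1,3)
Op 6: remove (0,3)
Op 7: place BR@(3,2)
Per-piece attacks for B:
  BQ@(2,1): attacks (2,2) (2,3) (2,4) (2,0) (3,1) (4,1) (1,1) (0,1) (3,2) (3,0) (1,2) (0,3) (1,0) [ray(1,1) blocked at (3,2)]
  BR@(3,2): attacks (3,3) (3,4) (3,1) (3,0) (4,2) (2,2) (1,2) (0,2)
Union (17 distinct): (0,1) (0,2) (0,3) (1,0) (1,1) (1,2) (2,0) (2,2) (2,3) (2,4) (3,0) (3,1) (3,2) (3,3) (3,4) (4,1) (4,2)

Answer: 17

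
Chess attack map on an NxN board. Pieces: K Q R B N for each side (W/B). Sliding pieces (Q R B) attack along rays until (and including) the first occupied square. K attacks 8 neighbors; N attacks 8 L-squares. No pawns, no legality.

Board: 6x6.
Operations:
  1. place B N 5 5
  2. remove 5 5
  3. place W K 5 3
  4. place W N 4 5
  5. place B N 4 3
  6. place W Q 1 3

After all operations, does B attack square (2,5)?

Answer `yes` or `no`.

Op 1: place BN@(5,5)
Op 2: remove (5,5)
Op 3: place WK@(5,3)
Op 4: place WN@(4,5)
Op 5: place BN@(4,3)
Op 6: place WQ@(1,3)
Per-piece attacks for B:
  BN@(4,3): attacks (5,5) (3,5) (2,4) (5,1) (3,1) (2,2)
B attacks (2,5): no

Answer: no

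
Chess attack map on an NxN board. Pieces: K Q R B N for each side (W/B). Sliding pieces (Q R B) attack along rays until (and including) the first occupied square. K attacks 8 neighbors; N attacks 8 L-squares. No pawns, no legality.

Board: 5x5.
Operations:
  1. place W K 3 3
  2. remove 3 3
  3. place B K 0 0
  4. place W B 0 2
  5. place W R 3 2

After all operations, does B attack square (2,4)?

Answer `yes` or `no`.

Answer: no

Derivation:
Op 1: place WK@(3,3)
Op 2: remove (3,3)
Op 3: place BK@(0,0)
Op 4: place WB@(0,2)
Op 5: place WR@(3,2)
Per-piece attacks for B:
  BK@(0,0): attacks (0,1) (1,0) (1,1)
B attacks (2,4): no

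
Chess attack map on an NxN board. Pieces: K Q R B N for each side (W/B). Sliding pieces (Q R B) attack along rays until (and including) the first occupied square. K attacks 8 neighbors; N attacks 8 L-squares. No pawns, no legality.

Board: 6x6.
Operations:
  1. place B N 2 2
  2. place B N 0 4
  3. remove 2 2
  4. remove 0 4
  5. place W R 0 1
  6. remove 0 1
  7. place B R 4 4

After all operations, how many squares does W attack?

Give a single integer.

Op 1: place BN@(2,2)
Op 2: place BN@(0,4)
Op 3: remove (2,2)
Op 4: remove (0,4)
Op 5: place WR@(0,1)
Op 6: remove (0,1)
Op 7: place BR@(4,4)
Per-piece attacks for W:
Union (0 distinct): (none)

Answer: 0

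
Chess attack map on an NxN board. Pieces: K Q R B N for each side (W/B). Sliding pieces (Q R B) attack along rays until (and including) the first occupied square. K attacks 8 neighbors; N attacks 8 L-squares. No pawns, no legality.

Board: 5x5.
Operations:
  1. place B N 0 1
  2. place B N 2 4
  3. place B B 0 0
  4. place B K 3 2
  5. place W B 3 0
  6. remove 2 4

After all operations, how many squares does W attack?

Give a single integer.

Op 1: place BN@(0,1)
Op 2: place BN@(2,4)
Op 3: place BB@(0,0)
Op 4: place BK@(3,2)
Op 5: place WB@(3,0)
Op 6: remove (2,4)
Per-piece attacks for W:
  WB@(3,0): attacks (4,1) (2,1) (1,2) (0,3)
Union (4 distinct): (0,3) (1,2) (2,1) (4,1)

Answer: 4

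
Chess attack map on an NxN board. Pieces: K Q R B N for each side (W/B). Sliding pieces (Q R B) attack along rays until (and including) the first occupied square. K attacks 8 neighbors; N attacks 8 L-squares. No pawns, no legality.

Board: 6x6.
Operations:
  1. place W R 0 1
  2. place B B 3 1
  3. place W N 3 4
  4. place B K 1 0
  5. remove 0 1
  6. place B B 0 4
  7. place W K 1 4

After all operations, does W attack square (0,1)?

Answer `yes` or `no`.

Op 1: place WR@(0,1)
Op 2: place BB@(3,1)
Op 3: place WN@(3,4)
Op 4: place BK@(1,0)
Op 5: remove (0,1)
Op 6: place BB@(0,4)
Op 7: place WK@(1,4)
Per-piece attacks for W:
  WK@(1,4): attacks (1,5) (1,3) (2,4) (0,4) (2,5) (2,3) (0,5) (0,3)
  WN@(3,4): attacks (5,5) (1,5) (4,2) (5,3) (2,2) (1,3)
W attacks (0,1): no

Answer: no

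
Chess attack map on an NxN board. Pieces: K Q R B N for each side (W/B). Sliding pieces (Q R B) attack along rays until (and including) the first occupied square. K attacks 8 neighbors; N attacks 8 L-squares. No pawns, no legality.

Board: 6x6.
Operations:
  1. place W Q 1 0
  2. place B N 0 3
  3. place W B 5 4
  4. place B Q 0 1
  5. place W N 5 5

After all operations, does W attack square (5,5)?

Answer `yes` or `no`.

Answer: no

Derivation:
Op 1: place WQ@(1,0)
Op 2: place BN@(0,3)
Op 3: place WB@(5,4)
Op 4: place BQ@(0,1)
Op 5: place WN@(5,5)
Per-piece attacks for W:
  WQ@(1,0): attacks (1,1) (1,2) (1,3) (1,4) (1,5) (2,0) (3,0) (4,0) (5,0) (0,0) (2,1) (3,2) (4,3) (5,4) (0,1) [ray(1,1) blocked at (5,4); ray(-1,1) blocked at (0,1)]
  WB@(5,4): attacks (4,5) (4,3) (3,2) (2,1) (1,0) [ray(-1,-1) blocked at (1,0)]
  WN@(5,5): attacks (4,3) (3,4)
W attacks (5,5): no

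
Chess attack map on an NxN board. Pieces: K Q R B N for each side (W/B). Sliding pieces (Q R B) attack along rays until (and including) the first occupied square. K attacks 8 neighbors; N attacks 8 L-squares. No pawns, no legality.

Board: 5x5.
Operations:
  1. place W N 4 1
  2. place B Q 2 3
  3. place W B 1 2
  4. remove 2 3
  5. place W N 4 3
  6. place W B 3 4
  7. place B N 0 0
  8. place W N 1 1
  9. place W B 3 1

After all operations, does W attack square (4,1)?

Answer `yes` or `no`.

Answer: no

Derivation:
Op 1: place WN@(4,1)
Op 2: place BQ@(2,3)
Op 3: place WB@(1,2)
Op 4: remove (2,3)
Op 5: place WN@(4,3)
Op 6: place WB@(3,4)
Op 7: place BN@(0,0)
Op 8: place WN@(1,1)
Op 9: place WB@(3,1)
Per-piece attacks for W:
  WN@(1,1): attacks (2,3) (3,2) (0,3) (3,0)
  WB@(1,2): attacks (2,3) (3,4) (2,1) (3,0) (0,3) (0,1) [ray(1,1) blocked at (3,4)]
  WB@(3,1): attacks (4,2) (4,0) (2,2) (1,3) (0,4) (2,0)
  WB@(3,4): attacks (4,3) (2,3) (1,2) [ray(1,-1) blocked at (4,3); ray(-1,-1) blocked at (1,2)]
  WN@(4,1): attacks (3,3) (2,2) (2,0)
  WN@(4,3): attacks (2,4) (3,1) (2,2)
W attacks (4,1): no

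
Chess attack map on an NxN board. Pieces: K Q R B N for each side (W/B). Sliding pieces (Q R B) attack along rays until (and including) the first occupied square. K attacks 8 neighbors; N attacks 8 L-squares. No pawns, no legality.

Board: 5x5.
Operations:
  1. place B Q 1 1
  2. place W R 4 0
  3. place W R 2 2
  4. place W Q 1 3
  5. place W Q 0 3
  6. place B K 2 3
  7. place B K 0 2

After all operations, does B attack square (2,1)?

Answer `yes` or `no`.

Answer: yes

Derivation:
Op 1: place BQ@(1,1)
Op 2: place WR@(4,0)
Op 3: place WR@(2,2)
Op 4: place WQ@(1,3)
Op 5: place WQ@(0,3)
Op 6: place BK@(2,3)
Op 7: place BK@(0,2)
Per-piece attacks for B:
  BK@(0,2): attacks (0,3) (0,1) (1,2) (1,3) (1,1)
  BQ@(1,1): attacks (1,2) (1,3) (1,0) (2,1) (3,1) (4,1) (0,1) (2,2) (2,0) (0,2) (0,0) [ray(0,1) blocked at (1,3); ray(1,1) blocked at (2,2); ray(-1,1) blocked at (0,2)]
  BK@(2,3): attacks (2,4) (2,2) (3,3) (1,3) (3,4) (3,2) (1,4) (1,2)
B attacks (2,1): yes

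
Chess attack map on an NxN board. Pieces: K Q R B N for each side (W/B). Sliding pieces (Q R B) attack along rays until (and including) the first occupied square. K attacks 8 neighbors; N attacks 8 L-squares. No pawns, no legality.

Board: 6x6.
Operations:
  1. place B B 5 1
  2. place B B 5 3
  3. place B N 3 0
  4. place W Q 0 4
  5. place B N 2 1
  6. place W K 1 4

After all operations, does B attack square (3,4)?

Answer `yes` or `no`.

Answer: no

Derivation:
Op 1: place BB@(5,1)
Op 2: place BB@(5,3)
Op 3: place BN@(3,0)
Op 4: place WQ@(0,4)
Op 5: place BN@(2,1)
Op 6: place WK@(1,4)
Per-piece attacks for B:
  BN@(2,1): attacks (3,3) (4,2) (1,3) (0,2) (4,0) (0,0)
  BN@(3,0): attacks (4,2) (5,1) (2,2) (1,1)
  BB@(5,1): attacks (4,2) (3,3) (2,4) (1,5) (4,0)
  BB@(5,3): attacks (4,4) (3,5) (4,2) (3,1) (2,0)
B attacks (3,4): no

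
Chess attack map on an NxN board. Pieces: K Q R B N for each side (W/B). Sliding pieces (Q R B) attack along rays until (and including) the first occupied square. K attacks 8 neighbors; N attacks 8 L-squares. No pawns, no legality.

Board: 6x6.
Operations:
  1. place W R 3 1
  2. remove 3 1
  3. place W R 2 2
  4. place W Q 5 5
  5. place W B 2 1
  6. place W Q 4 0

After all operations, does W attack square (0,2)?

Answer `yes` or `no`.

Answer: yes

Derivation:
Op 1: place WR@(3,1)
Op 2: remove (3,1)
Op 3: place WR@(2,2)
Op 4: place WQ@(5,5)
Op 5: place WB@(2,1)
Op 6: place WQ@(4,0)
Per-piece attacks for W:
  WB@(2,1): attacks (3,2) (4,3) (5,4) (3,0) (1,2) (0,3) (1,0)
  WR@(2,2): attacks (2,3) (2,4) (2,5) (2,1) (3,2) (4,2) (5,2) (1,2) (0,2) [ray(0,-1) blocked at (2,1)]
  WQ@(4,0): attacks (4,1) (4,2) (4,3) (4,4) (4,5) (5,0) (3,0) (2,0) (1,0) (0,0) (5,1) (3,1) (2,2) [ray(-1,1) blocked at (2,2)]
  WQ@(5,5): attacks (5,4) (5,3) (5,2) (5,1) (5,0) (4,5) (3,5) (2,5) (1,5) (0,5) (4,4) (3,3) (2,2) [ray(-1,-1) blocked at (2,2)]
W attacks (0,2): yes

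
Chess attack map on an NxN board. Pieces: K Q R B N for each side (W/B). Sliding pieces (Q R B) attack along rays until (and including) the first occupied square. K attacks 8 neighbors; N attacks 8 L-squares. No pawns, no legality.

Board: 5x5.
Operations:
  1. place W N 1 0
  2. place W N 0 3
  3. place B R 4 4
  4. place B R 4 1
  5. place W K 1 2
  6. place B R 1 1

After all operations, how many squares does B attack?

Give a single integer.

Answer: 15

Derivation:
Op 1: place WN@(1,0)
Op 2: place WN@(0,3)
Op 3: place BR@(4,4)
Op 4: place BR@(4,1)
Op 5: place WK@(1,2)
Op 6: place BR@(1,1)
Per-piece attacks for B:
  BR@(1,1): attacks (1,2) (1,0) (2,1) (3,1) (4,1) (0,1) [ray(0,1) blocked at (1,2); ray(0,-1) blocked at (1,0); ray(1,0) blocked at (4,1)]
  BR@(4,1): attacks (4,2) (4,3) (4,4) (4,0) (3,1) (2,1) (1,1) [ray(0,1) blocked at (4,4); ray(-1,0) blocked at (1,1)]
  BR@(4,4): attacks (4,3) (4,2) (4,1) (3,4) (2,4) (1,4) (0,4) [ray(0,-1) blocked at (4,1)]
Union (15 distinct): (0,1) (0,4) (1,0) (1,1) (1,2) (1,4) (2,1) (2,4) (3,1) (3,4) (4,0) (4,1) (4,2) (4,3) (4,4)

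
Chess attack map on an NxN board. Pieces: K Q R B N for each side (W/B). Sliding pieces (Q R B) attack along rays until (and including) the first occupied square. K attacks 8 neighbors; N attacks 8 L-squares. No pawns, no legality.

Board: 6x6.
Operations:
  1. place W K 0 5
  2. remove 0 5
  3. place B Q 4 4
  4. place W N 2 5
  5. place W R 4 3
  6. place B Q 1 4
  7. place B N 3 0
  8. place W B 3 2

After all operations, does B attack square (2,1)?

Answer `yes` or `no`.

Answer: no

Derivation:
Op 1: place WK@(0,5)
Op 2: remove (0,5)
Op 3: place BQ@(4,4)
Op 4: place WN@(2,5)
Op 5: place WR@(4,3)
Op 6: place BQ@(1,4)
Op 7: place BN@(3,0)
Op 8: place WB@(3,2)
Per-piece attacks for B:
  BQ@(1,4): attacks (1,5) (1,3) (1,2) (1,1) (1,0) (2,4) (3,4) (4,4) (0,4) (2,5) (2,3) (3,2) (0,5) (0,3) [ray(1,0) blocked at (4,4); ray(1,1) blocked at (2,5); ray(1,-1) blocked at (3,2)]
  BN@(3,0): attacks (4,2) (5,1) (2,2) (1,1)
  BQ@(4,4): attacks (4,5) (4,3) (5,4) (3,4) (2,4) (1,4) (5,5) (5,3) (3,5) (3,3) (2,2) (1,1) (0,0) [ray(0,-1) blocked at (4,3); ray(-1,0) blocked at (1,4)]
B attacks (2,1): no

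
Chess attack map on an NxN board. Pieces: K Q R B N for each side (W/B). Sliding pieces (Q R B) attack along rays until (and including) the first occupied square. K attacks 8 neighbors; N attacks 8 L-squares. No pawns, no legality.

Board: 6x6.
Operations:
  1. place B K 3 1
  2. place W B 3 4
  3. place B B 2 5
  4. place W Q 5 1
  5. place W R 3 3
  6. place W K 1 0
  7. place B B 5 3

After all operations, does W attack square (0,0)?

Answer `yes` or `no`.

Op 1: place BK@(3,1)
Op 2: place WB@(3,4)
Op 3: place BB@(2,5)
Op 4: place WQ@(5,1)
Op 5: place WR@(3,3)
Op 6: place WK@(1,0)
Op 7: place BB@(5,3)
Per-piece attacks for W:
  WK@(1,0): attacks (1,1) (2,0) (0,0) (2,1) (0,1)
  WR@(3,3): attacks (3,4) (3,2) (3,1) (4,3) (5,3) (2,3) (1,3) (0,3) [ray(0,1) blocked at (3,4); ray(0,-1) blocked at (3,1); ray(1,0) blocked at (5,3)]
  WB@(3,4): attacks (4,5) (4,3) (5,2) (2,5) (2,3) (1,2) (0,1) [ray(-1,1) blocked at (2,5)]
  WQ@(5,1): attacks (5,2) (5,3) (5,0) (4,1) (3,1) (4,2) (3,3) (4,0) [ray(0,1) blocked at (5,3); ray(-1,0) blocked at (3,1); ray(-1,1) blocked at (3,3)]
W attacks (0,0): yes

Answer: yes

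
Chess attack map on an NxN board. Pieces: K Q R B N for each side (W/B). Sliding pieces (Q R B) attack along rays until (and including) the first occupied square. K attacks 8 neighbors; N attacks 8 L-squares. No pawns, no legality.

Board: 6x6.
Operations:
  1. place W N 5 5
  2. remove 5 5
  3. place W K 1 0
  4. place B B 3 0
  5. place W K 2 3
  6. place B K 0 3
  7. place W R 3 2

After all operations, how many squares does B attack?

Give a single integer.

Op 1: place WN@(5,5)
Op 2: remove (5,5)
Op 3: place WK@(1,0)
Op 4: place BB@(3,0)
Op 5: place WK@(2,3)
Op 6: place BK@(0,3)
Op 7: place WR@(3,2)
Per-piece attacks for B:
  BK@(0,3): attacks (0,4) (0,2) (1,3) (1,4) (1,2)
  BB@(3,0): attacks (4,1) (5,2) (2,1) (1,2) (0,3) [ray(-1,1) blocked at (0,3)]
Union (9 distinct): (0,2) (0,3) (0,4) (1,2) (1,3) (1,4) (2,1) (4,1) (5,2)

Answer: 9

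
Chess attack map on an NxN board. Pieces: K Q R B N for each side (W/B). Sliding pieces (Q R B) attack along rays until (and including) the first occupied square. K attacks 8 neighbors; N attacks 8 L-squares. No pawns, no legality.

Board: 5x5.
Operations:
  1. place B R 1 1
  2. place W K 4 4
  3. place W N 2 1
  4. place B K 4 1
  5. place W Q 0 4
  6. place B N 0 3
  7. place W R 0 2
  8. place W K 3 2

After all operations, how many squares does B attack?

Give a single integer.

Answer: 14

Derivation:
Op 1: place BR@(1,1)
Op 2: place WK@(4,4)
Op 3: place WN@(2,1)
Op 4: place BK@(4,1)
Op 5: place WQ@(0,4)
Op 6: place BN@(0,3)
Op 7: place WR@(0,2)
Op 8: place WK@(3,2)
Per-piece attacks for B:
  BN@(0,3): attacks (2,4) (1,1) (2,2)
  BR@(1,1): attacks (1,2) (1,3) (1,4) (1,0) (2,1) (0,1) [ray(1,0) blocked at (2,1)]
  BK@(4,1): attacks (4,2) (4,0) (3,1) (3,2) (3,0)
Union (14 distinct): (0,1) (1,0) (1,1) (1,2) (1,3) (1,4) (2,1) (2,2) (2,4) (3,0) (3,1) (3,2) (4,0) (4,2)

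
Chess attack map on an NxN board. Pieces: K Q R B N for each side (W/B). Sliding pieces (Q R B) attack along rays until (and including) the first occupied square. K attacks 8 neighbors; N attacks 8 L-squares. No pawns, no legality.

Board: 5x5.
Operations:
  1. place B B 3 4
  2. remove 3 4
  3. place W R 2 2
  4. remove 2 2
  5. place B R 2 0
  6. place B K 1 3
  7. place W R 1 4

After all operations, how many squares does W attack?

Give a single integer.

Op 1: place BB@(3,4)
Op 2: remove (3,4)
Op 3: place WR@(2,2)
Op 4: remove (2,2)
Op 5: place BR@(2,0)
Op 6: place BK@(1,3)
Op 7: place WR@(1,4)
Per-piece attacks for W:
  WR@(1,4): attacks (1,3) (2,4) (3,4) (4,4) (0,4) [ray(0,-1) blocked at (1,3)]
Union (5 distinct): (0,4) (1,3) (2,4) (3,4) (4,4)

Answer: 5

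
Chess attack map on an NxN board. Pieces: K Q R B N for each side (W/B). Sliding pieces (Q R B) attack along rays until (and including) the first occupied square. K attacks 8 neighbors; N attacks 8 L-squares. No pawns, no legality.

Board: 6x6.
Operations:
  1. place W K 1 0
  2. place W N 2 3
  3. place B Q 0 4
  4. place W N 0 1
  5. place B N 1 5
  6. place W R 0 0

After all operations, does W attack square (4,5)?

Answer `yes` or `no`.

Answer: no

Derivation:
Op 1: place WK@(1,0)
Op 2: place WN@(2,3)
Op 3: place BQ@(0,4)
Op 4: place WN@(0,1)
Op 5: place BN@(1,5)
Op 6: place WR@(0,0)
Per-piece attacks for W:
  WR@(0,0): attacks (0,1) (1,0) [ray(0,1) blocked at (0,1); ray(1,0) blocked at (1,0)]
  WN@(0,1): attacks (1,3) (2,2) (2,0)
  WK@(1,0): attacks (1,1) (2,0) (0,0) (2,1) (0,1)
  WN@(2,3): attacks (3,5) (4,4) (1,5) (0,4) (3,1) (4,2) (1,1) (0,2)
W attacks (4,5): no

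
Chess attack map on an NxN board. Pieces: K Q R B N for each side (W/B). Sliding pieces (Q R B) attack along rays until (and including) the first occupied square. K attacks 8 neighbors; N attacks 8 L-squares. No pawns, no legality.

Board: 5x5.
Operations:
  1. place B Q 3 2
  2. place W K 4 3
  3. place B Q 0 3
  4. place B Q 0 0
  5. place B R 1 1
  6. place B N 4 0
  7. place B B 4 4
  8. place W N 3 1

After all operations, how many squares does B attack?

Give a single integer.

Answer: 23

Derivation:
Op 1: place BQ@(3,2)
Op 2: place WK@(4,3)
Op 3: place BQ@(0,3)
Op 4: place BQ@(0,0)
Op 5: place BR@(1,1)
Op 6: place BN@(4,0)
Op 7: place BB@(4,4)
Op 8: place WN@(3,1)
Per-piece attacks for B:
  BQ@(0,0): attacks (0,1) (0,2) (0,3) (1,0) (2,0) (3,0) (4,0) (1,1) [ray(0,1) blocked at (0,3); ray(1,0) blocked at (4,0); ray(1,1) blocked at (1,1)]
  BQ@(0,3): attacks (0,4) (0,2) (0,1) (0,0) (1,3) (2,3) (3,3) (4,3) (1,4) (1,2) (2,1) (3,0) [ray(0,-1) blocked at (0,0); ray(1,0) blocked at (4,3)]
  BR@(1,1): attacks (1,2) (1,3) (1,4) (1,0) (2,1) (3,1) (0,1) [ray(1,0) blocked at (3,1)]
  BQ@(3,2): attacks (3,3) (3,4) (3,1) (4,2) (2,2) (1,2) (0,2) (4,3) (4,1) (2,3) (1,4) (2,1) (1,0) [ray(0,-1) blocked at (3,1); ray(1,1) blocked at (4,3)]
  BN@(4,0): attacks (3,2) (2,1)
  BB@(4,4): attacks (3,3) (2,2) (1,1) [ray(-1,-1) blocked at (1,1)]
Union (23 distinct): (0,0) (0,1) (0,2) (0,3) (0,4) (1,0) (1,1) (1,2) (1,3) (1,4) (2,0) (2,1) (2,2) (2,3) (3,0) (3,1) (3,2) (3,3) (3,4) (4,0) (4,1) (4,2) (4,3)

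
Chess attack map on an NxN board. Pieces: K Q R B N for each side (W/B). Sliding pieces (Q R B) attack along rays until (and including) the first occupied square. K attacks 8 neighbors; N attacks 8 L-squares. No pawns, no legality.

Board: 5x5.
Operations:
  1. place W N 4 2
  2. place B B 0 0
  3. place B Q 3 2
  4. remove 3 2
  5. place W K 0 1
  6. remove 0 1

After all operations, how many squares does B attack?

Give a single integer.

Answer: 4

Derivation:
Op 1: place WN@(4,2)
Op 2: place BB@(0,0)
Op 3: place BQ@(3,2)
Op 4: remove (3,2)
Op 5: place WK@(0,1)
Op 6: remove (0,1)
Per-piece attacks for B:
  BB@(0,0): attacks (1,1) (2,2) (3,3) (4,4)
Union (4 distinct): (1,1) (2,2) (3,3) (4,4)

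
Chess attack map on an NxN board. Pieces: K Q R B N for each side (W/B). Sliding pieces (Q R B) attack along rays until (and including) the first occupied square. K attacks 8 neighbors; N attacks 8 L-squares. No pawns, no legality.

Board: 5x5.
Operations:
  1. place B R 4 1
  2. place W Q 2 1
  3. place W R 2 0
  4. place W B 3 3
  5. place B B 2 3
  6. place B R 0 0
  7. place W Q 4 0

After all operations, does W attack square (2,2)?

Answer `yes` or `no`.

Op 1: place BR@(4,1)
Op 2: place WQ@(2,1)
Op 3: place WR@(2,0)
Op 4: place WB@(3,3)
Op 5: place BB@(2,3)
Op 6: place BR@(0,0)
Op 7: place WQ@(4,0)
Per-piece attacks for W:
  WR@(2,0): attacks (2,1) (3,0) (4,0) (1,0) (0,0) [ray(0,1) blocked at (2,1); ray(1,0) blocked at (4,0); ray(-1,0) blocked at (0,0)]
  WQ@(2,1): attacks (2,2) (2,3) (2,0) (3,1) (4,1) (1,1) (0,1) (3,2) (4,3) (3,0) (1,2) (0,3) (1,0) [ray(0,1) blocked at (2,3); ray(0,-1) blocked at (2,0); ray(1,0) blocked at (4,1)]
  WB@(3,3): attacks (4,4) (4,2) (2,4) (2,2) (1,1) (0,0) [ray(-1,-1) blocked at (0,0)]
  WQ@(4,0): attacks (4,1) (3,0) (2,0) (3,1) (2,2) (1,3) (0,4) [ray(0,1) blocked at (4,1); ray(-1,0) blocked at (2,0)]
W attacks (2,2): yes

Answer: yes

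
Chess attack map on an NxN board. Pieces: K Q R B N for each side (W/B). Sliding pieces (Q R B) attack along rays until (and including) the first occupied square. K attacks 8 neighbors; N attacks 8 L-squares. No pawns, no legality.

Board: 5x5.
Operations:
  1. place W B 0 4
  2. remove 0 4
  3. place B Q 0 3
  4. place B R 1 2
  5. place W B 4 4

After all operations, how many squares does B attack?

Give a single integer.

Answer: 15

Derivation:
Op 1: place WB@(0,4)
Op 2: remove (0,4)
Op 3: place BQ@(0,3)
Op 4: place BR@(1,2)
Op 5: place WB@(4,4)
Per-piece attacks for B:
  BQ@(0,3): attacks (0,4) (0,2) (0,1) (0,0) (1,3) (2,3) (3,3) (4,3) (1,4) (1,2) [ray(1,-1) blocked at (1,2)]
  BR@(1,2): attacks (1,3) (1,4) (1,1) (1,0) (2,2) (3,2) (4,2) (0,2)
Union (15 distinct): (0,0) (0,1) (0,2) (0,4) (1,0) (1,1) (1,2) (1,3) (1,4) (2,2) (2,3) (3,2) (3,3) (4,2) (4,3)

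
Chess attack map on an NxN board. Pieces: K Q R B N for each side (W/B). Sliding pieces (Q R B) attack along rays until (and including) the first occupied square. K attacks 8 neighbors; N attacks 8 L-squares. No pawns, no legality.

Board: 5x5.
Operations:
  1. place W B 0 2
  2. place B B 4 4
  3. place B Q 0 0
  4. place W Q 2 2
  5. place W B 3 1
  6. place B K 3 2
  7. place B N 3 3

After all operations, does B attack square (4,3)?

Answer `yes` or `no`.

Op 1: place WB@(0,2)
Op 2: place BB@(4,4)
Op 3: place BQ@(0,0)
Op 4: place WQ@(2,2)
Op 5: place WB@(3,1)
Op 6: place BK@(3,2)
Op 7: place BN@(3,3)
Per-piece attacks for B:
  BQ@(0,0): attacks (0,1) (0,2) (1,0) (2,0) (3,0) (4,0) (1,1) (2,2) [ray(0,1) blocked at (0,2); ray(1,1) blocked at (2,2)]
  BK@(3,2): attacks (3,3) (3,1) (4,2) (2,2) (4,3) (4,1) (2,3) (2,1)
  BN@(3,3): attacks (1,4) (4,1) (2,1) (1,2)
  BB@(4,4): attacks (3,3) [ray(-1,-1) blocked at (3,3)]
B attacks (4,3): yes

Answer: yes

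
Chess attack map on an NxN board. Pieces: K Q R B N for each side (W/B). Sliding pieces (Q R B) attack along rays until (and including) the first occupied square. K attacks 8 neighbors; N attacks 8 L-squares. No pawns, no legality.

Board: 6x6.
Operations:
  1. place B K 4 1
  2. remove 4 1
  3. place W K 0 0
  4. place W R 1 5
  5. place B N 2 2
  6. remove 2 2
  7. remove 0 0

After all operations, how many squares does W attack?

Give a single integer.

Op 1: place BK@(4,1)
Op 2: remove (4,1)
Op 3: place WK@(0,0)
Op 4: place WR@(1,5)
Op 5: place BN@(2,2)
Op 6: remove (2,2)
Op 7: remove (0,0)
Per-piece attacks for W:
  WR@(1,5): attacks (1,4) (1,3) (1,2) (1,1) (1,0) (2,5) (3,5) (4,5) (5,5) (0,5)
Union (10 distinct): (0,5) (1,0) (1,1) (1,2) (1,3) (1,4) (2,5) (3,5) (4,5) (5,5)

Answer: 10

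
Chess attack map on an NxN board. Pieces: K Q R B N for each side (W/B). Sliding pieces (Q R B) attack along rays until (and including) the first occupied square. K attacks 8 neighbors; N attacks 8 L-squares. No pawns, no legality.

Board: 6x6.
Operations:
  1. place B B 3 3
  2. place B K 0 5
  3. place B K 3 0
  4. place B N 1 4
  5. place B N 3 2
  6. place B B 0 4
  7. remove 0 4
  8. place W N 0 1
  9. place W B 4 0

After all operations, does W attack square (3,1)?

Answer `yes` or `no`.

Op 1: place BB@(3,3)
Op 2: place BK@(0,5)
Op 3: place BK@(3,0)
Op 4: place BN@(1,4)
Op 5: place BN@(3,2)
Op 6: place BB@(0,4)
Op 7: remove (0,4)
Op 8: place WN@(0,1)
Op 9: place WB@(4,0)
Per-piece attacks for W:
  WN@(0,1): attacks (1,3) (2,2) (2,0)
  WB@(4,0): attacks (5,1) (3,1) (2,2) (1,3) (0,4)
W attacks (3,1): yes

Answer: yes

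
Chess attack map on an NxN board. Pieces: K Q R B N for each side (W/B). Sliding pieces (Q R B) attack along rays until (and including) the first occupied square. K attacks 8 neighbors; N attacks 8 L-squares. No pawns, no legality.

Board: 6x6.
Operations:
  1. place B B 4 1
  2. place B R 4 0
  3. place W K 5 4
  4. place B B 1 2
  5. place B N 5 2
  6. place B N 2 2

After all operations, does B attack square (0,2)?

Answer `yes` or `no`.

Answer: no

Derivation:
Op 1: place BB@(4,1)
Op 2: place BR@(4,0)
Op 3: place WK@(5,4)
Op 4: place BB@(1,2)
Op 5: place BN@(5,2)
Op 6: place BN@(2,2)
Per-piece attacks for B:
  BB@(1,2): attacks (2,3) (3,4) (4,5) (2,1) (3,0) (0,3) (0,1)
  BN@(2,2): attacks (3,4) (4,3) (1,4) (0,3) (3,0) (4,1) (1,0) (0,1)
  BR@(4,0): attacks (4,1) (5,0) (3,0) (2,0) (1,0) (0,0) [ray(0,1) blocked at (4,1)]
  BB@(4,1): attacks (5,2) (5,0) (3,2) (2,3) (1,4) (0,5) (3,0) [ray(1,1) blocked at (5,2)]
  BN@(5,2): attacks (4,4) (3,3) (4,0) (3,1)
B attacks (0,2): no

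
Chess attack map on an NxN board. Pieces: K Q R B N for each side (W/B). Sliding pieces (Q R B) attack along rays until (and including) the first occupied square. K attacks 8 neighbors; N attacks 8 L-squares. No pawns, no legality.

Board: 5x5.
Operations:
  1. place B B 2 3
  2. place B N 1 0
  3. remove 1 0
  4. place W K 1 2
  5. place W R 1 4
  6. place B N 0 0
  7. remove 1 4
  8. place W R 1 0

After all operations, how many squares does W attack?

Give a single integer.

Answer: 13

Derivation:
Op 1: place BB@(2,3)
Op 2: place BN@(1,0)
Op 3: remove (1,0)
Op 4: place WK@(1,2)
Op 5: place WR@(1,4)
Op 6: place BN@(0,0)
Op 7: remove (1,4)
Op 8: place WR@(1,0)
Per-piece attacks for W:
  WR@(1,0): attacks (1,1) (1,2) (2,0) (3,0) (4,0) (0,0) [ray(0,1) blocked at (1,2); ray(-1,0) blocked at (0,0)]
  WK@(1,2): attacks (1,3) (1,1) (2,2) (0,2) (2,3) (2,1) (0,3) (0,1)
Union (13 distinct): (0,0) (0,1) (0,2) (0,3) (1,1) (1,2) (1,3) (2,0) (2,1) (2,2) (2,3) (3,0) (4,0)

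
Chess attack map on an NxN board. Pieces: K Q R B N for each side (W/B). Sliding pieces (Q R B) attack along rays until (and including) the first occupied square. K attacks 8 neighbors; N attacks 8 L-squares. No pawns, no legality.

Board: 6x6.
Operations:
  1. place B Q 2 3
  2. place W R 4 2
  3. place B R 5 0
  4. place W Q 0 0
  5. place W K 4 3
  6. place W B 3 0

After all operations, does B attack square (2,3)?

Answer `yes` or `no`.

Op 1: place BQ@(2,3)
Op 2: place WR@(4,2)
Op 3: place BR@(5,0)
Op 4: place WQ@(0,0)
Op 5: place WK@(4,3)
Op 6: place WB@(3,0)
Per-piece attacks for B:
  BQ@(2,3): attacks (2,4) (2,5) (2,2) (2,1) (2,0) (3,3) (4,3) (1,3) (0,3) (3,4) (4,5) (3,2) (4,1) (5,0) (1,4) (0,5) (1,2) (0,1) [ray(1,0) blocked at (4,3); ray(1,-1) blocked at (5,0)]
  BR@(5,0): attacks (5,1) (5,2) (5,3) (5,4) (5,5) (4,0) (3,0) [ray(-1,0) blocked at (3,0)]
B attacks (2,3): no

Answer: no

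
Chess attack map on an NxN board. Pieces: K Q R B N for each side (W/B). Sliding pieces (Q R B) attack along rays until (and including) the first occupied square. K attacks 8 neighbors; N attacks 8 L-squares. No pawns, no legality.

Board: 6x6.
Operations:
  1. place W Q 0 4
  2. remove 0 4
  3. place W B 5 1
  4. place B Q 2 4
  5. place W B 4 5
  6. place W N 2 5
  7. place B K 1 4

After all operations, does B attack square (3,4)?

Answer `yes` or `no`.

Answer: yes

Derivation:
Op 1: place WQ@(0,4)
Op 2: remove (0,4)
Op 3: place WB@(5,1)
Op 4: place BQ@(2,4)
Op 5: place WB@(4,5)
Op 6: place WN@(2,5)
Op 7: place BK@(1,4)
Per-piece attacks for B:
  BK@(1,4): attacks (1,5) (1,3) (2,4) (0,4) (2,5) (2,3) (0,5) (0,3)
  BQ@(2,4): attacks (2,5) (2,3) (2,2) (2,1) (2,0) (3,4) (4,4) (5,4) (1,4) (3,5) (3,3) (4,2) (5,1) (1,5) (1,3) (0,2) [ray(0,1) blocked at (2,5); ray(-1,0) blocked at (1,4); ray(1,-1) blocked at (5,1)]
B attacks (3,4): yes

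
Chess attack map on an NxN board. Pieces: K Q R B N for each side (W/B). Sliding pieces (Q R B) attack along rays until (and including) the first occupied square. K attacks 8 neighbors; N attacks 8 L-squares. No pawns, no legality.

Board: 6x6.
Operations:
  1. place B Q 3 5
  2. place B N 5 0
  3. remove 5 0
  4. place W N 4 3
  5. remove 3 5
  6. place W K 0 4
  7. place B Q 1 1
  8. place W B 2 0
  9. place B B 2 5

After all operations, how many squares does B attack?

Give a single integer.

Answer: 20

Derivation:
Op 1: place BQ@(3,5)
Op 2: place BN@(5,0)
Op 3: remove (5,0)
Op 4: place WN@(4,3)
Op 5: remove (3,5)
Op 6: place WK@(0,4)
Op 7: place BQ@(1,1)
Op 8: place WB@(2,0)
Op 9: place BB@(2,5)
Per-piece attacks for B:
  BQ@(1,1): attacks (1,2) (1,3) (1,4) (1,5) (1,0) (2,1) (3,1) (4,1) (5,1) (0,1) (2,2) (3,3) (4,4) (5,5) (2,0) (0,2) (0,0) [ray(1,-1) blocked at (2,0)]
  BB@(2,5): attacks (3,4) (4,3) (1,4) (0,3) [ray(1,-1) blocked at (4,3)]
Union (20 distinct): (0,0) (0,1) (0,2) (0,3) (1,0) (1,2) (1,3) (1,4) (1,5) (2,0) (2,1) (2,2) (3,1) (3,3) (3,4) (4,1) (4,3) (4,4) (5,1) (5,5)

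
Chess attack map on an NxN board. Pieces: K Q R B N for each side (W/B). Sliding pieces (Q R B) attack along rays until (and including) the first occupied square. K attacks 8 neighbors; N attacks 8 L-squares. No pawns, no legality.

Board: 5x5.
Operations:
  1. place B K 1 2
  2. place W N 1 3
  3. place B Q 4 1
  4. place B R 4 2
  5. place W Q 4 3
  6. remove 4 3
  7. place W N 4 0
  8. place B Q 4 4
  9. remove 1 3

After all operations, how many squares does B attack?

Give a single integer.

Op 1: place BK@(1,2)
Op 2: place WN@(1,3)
Op 3: place BQ@(4,1)
Op 4: place BR@(4,2)
Op 5: place WQ@(4,3)
Op 6: remove (4,3)
Op 7: place WN@(4,0)
Op 8: place BQ@(4,4)
Op 9: remove (1,3)
Per-piece attacks for B:
  BK@(1,2): attacks (1,3) (1,1) (2,2) (0,2) (2,3) (2,1) (0,3) (0,1)
  BQ@(4,1): attacks (4,2) (4,0) (3,1) (2,1) (1,1) (0,1) (3,2) (2,3) (1,4) (3,0) [ray(0,1) blocked at (4,2); ray(0,-1) blocked at (4,0)]
  BR@(4,2): attacks (4,3) (4,4) (4,1) (3,2) (2,2) (1,2) [ray(0,1) blocked at (4,4); ray(0,-1) blocked at (4,1); ray(-1,0) blocked at (1,2)]
  BQ@(4,4): attacks (4,3) (4,2) (3,4) (2,4) (1,4) (0,4) (3,3) (2,2) (1,1) (0,0) [ray(0,-1) blocked at (4,2)]
Union (23 distinct): (0,0) (0,1) (0,2) (0,3) (0,4) (1,1) (1,2) (1,3) (1,4) (2,1) (2,2) (2,3) (2,4) (3,0) (3,1) (3,2) (3,3) (3,4) (4,0) (4,1) (4,2) (4,3) (4,4)

Answer: 23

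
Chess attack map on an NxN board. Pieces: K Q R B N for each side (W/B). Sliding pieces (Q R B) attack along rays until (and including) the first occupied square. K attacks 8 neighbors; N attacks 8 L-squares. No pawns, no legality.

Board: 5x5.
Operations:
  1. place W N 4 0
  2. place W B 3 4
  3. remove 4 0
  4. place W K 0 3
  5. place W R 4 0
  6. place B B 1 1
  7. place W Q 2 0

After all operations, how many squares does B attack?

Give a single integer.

Answer: 6

Derivation:
Op 1: place WN@(4,0)
Op 2: place WB@(3,4)
Op 3: remove (4,0)
Op 4: place WK@(0,3)
Op 5: place WR@(4,0)
Op 6: place BB@(1,1)
Op 7: place WQ@(2,0)
Per-piece attacks for B:
  BB@(1,1): attacks (2,2) (3,3) (4,4) (2,0) (0,2) (0,0) [ray(1,-1) blocked at (2,0)]
Union (6 distinct): (0,0) (0,2) (2,0) (2,2) (3,3) (4,4)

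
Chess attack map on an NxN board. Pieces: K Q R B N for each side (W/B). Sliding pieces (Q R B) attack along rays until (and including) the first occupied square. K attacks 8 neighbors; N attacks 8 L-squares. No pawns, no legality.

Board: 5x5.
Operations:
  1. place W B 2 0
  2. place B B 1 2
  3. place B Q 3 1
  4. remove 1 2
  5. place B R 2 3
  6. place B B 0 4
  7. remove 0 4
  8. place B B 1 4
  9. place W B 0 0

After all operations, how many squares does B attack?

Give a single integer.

Answer: 18

Derivation:
Op 1: place WB@(2,0)
Op 2: place BB@(1,2)
Op 3: place BQ@(3,1)
Op 4: remove (1,2)
Op 5: place BR@(2,3)
Op 6: place BB@(0,4)
Op 7: remove (0,4)
Op 8: place BB@(1,4)
Op 9: place WB@(0,0)
Per-piece attacks for B:
  BB@(1,4): attacks (2,3) (0,3) [ray(1,-1) blocked at (2,3)]
  BR@(2,3): attacks (2,4) (2,2) (2,1) (2,0) (3,3) (4,3) (1,3) (0,3) [ray(0,-1) blocked at (2,0)]
  BQ@(3,1): attacks (3,2) (3,3) (3,4) (3,0) (4,1) (2,1) (1,1) (0,1) (4,2) (4,0) (2,2) (1,3) (0,4) (2,0) [ray(-1,-1) blocked at (2,0)]
Union (18 distinct): (0,1) (0,3) (0,4) (1,1) (1,3) (2,0) (2,1) (2,2) (2,3) (2,4) (3,0) (3,2) (3,3) (3,4) (4,0) (4,1) (4,2) (4,3)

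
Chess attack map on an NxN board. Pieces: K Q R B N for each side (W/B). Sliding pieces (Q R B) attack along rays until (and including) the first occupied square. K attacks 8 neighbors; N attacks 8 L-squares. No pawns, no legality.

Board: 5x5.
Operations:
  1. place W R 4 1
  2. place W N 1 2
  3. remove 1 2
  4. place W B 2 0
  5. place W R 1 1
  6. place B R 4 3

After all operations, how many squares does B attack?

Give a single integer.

Answer: 7

Derivation:
Op 1: place WR@(4,1)
Op 2: place WN@(1,2)
Op 3: remove (1,2)
Op 4: place WB@(2,0)
Op 5: place WR@(1,1)
Op 6: place BR@(4,3)
Per-piece attacks for B:
  BR@(4,3): attacks (4,4) (4,2) (4,1) (3,3) (2,3) (1,3) (0,3) [ray(0,-1) blocked at (4,1)]
Union (7 distinct): (0,3) (1,3) (2,3) (3,3) (4,1) (4,2) (4,4)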